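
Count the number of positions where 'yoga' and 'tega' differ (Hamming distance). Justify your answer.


Alignment:
Position 1: 'y' vs 't' = DIFFER
Position 2: 'o' vs 'e' = DIFFER
Position 3: 'g' vs 'g' = match
Position 4: 'a' vs 'a' = match
Total differences: 2

2


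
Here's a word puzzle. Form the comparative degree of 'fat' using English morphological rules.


Apply comparative formation (double final consonant, add -er): 'fat' -> 'fatter'.

fatter


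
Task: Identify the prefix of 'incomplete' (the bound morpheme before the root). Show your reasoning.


The word 'incomplete' = 'in' (prefix) + 'complete' (root). The prefix is 'in'.

in


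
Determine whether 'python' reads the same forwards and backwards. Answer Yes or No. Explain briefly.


Forward: 'python'
Reversed: 'nohtyp'
They differ.

No


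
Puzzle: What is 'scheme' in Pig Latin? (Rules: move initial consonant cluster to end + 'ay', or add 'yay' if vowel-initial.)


'scheme': move consonant cluster 'sch' to end and add 'ay': 'emeschay'.

emeschay


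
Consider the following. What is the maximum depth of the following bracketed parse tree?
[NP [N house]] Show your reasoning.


Count bracket nesting levels:
'[' at pos 0: depth = 1
'[' at pos 4: depth = 2
Maximum depth reached: 2

2


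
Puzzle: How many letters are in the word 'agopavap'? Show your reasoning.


Spell out 'agopavap' and number each letter: a(1), g(2), o(3), p(4), a(5), v(6), a(7), p(8). Total: 8 letters.

8


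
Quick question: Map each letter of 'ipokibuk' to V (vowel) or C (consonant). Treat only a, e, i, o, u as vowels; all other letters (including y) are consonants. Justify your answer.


Letter mapping: i = V, p = C, o = V, k = C, i = V, b = C, u = V, k = C.

VCVCVCVC


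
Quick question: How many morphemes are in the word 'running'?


Decomposition: run (root) + -ing (suffix) = 2 morpheme(s)

2 morphemes


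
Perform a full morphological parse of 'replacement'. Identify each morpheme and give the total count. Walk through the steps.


Step 1: Identify prefix: 're' (meaning: again)
Step 2: Identify root: 'place'
Step 3: Identify suffix(es): 'ment'
Decomposition: re- (prefix: again) + place (root) + -ment (suffix: action/result)
Total morphemes: 3

3 morphemes (re- (prefix: again) + place (root) + -ment (suffix: action/result))


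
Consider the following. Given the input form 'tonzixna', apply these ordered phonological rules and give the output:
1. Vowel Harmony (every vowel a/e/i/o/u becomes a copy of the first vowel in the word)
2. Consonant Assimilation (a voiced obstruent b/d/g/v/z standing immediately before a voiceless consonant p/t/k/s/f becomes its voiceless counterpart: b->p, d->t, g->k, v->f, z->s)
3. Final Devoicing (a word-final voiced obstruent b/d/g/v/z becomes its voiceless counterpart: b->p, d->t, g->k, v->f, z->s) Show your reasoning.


Starting form: 'tonzixna'
Rule 1: Vowel Harmony: all vowels become 'o' (matching first vowel). 'tonzixna' -> 'tonzoxno'
Rule 2: Consonant Assimilation: no voiced obstruent (b/d/g/v/z) stands immediately before a voiceless consonant (p/t/k/s/f). No change.
Rule 3: Final Devoicing: the word ends in the vowel 'o', not a consonant. No change.
Final form: 'tonzoxno'

tonzoxno


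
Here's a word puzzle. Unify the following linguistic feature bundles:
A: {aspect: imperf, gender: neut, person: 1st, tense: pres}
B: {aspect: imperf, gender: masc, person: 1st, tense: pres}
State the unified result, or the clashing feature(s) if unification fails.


Compare features:
aspect: A=imperf vs B=imperf -> unified: imperf
gender: A=neut vs B=masc -> CLASH
person: A=1st vs B=1st -> unified: 1st
tense: A=pres vs B=pres -> unified: pres
Clash detected on feature 'gender' (neut vs masc); unification fails.

CLASH on 'gender' (neut vs masc)


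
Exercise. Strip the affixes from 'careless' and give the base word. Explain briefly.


Remove suffix '-less' from 'careless' to get root 'care'.

care


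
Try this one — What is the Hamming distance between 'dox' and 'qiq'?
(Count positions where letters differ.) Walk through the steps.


Alignment:
Position 1: 'd' vs 'q' = DIFFER
Position 2: 'o' vs 'i' = DIFFER
Position 3: 'x' vs 'q' = DIFFER
Total differences: 3

3


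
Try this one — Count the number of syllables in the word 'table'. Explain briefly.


Break 'table' into syllables: ta-ble -> ta | ble = 2 syllables

2 syllables


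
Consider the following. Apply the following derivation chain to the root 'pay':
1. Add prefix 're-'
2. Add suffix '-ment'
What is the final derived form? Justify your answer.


Step 1: Add prefix 're-' to 'pay' = 'repay'
Step 2: Add suffix '-ment' to 'repay' = 'repayment'

repayment


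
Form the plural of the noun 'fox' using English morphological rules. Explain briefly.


Apply rule: Add -es (sibilant/fricative ending). 'fox' becomes 'foxes'.

foxes


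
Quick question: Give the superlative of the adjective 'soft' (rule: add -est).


Apply superlative formation (add -est): 'soft' -> 'softest'.

softest


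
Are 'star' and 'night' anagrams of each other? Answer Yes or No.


Sorted letters of 'star': 'arst'
Sorted letters of 'night': 'ghint'
They do not match.

No


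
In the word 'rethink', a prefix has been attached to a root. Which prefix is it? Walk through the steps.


The word 'rethink' = 're' (prefix) + 'think' (root). The prefix is 're'.

re


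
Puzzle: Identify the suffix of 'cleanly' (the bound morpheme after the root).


The word 'cleanly' = 'clean' (root) + '-ly' (suffix). The suffix is '-ly'.

ly


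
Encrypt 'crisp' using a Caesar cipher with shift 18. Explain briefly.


Shift each letter by 18: c -> u, r -> j, i -> a, s -> k, p -> h. Result: 'ujakh'.

ujakh


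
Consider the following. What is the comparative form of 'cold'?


Apply comparative formation (add -er): 'cold' -> 'colder'.

colder


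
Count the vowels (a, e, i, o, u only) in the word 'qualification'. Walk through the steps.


Vowels in 'qualification': u, a, i, i, a, i, o = 7 vowels.

7


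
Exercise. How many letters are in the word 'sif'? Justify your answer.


Spell out 'sif' and number each letter: s(1), i(2), f(3). Total: 3 letters.

3


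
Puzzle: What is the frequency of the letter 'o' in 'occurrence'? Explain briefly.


Letter 'o' in 'occurrence': found at position(s) 1 = 1 occurrence(s).

1


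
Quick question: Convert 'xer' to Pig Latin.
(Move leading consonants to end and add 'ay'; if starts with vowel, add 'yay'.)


'xer': move consonant cluster 'x' to end and add 'ay': 'erxay'.

erxay


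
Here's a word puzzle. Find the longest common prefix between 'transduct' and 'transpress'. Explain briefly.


Compare from the start: 5 characters match: 'trans'. Mismatch at position 6: 'd' vs 'p'.

trans


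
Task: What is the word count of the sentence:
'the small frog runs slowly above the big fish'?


Split into words: the | small | frog | runs | slowly | above | the | big | fish = 9 words.

9


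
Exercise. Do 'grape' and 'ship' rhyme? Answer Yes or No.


Rime (stressed vowel + following sounds) of 'grape': -ape = /eɪp/
Rime of 'ship': -ip = /ɪp/
/eɪp/ and /ɪp/ are different ending sounds, so the words do not rhyme.

No


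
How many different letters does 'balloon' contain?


Unique letters in 'balloon': {a, b, l, n, o} = 5 distinct letters.

5


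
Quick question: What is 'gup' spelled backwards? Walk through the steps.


Reverse 'gup' character by character: 'pug'.

pug


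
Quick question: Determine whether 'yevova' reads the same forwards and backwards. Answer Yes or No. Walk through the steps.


Forward: 'yevova'
Reversed: 'avovey'
They differ.

No


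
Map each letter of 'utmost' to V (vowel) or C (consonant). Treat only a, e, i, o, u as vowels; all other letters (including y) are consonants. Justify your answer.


Letter mapping: u = V, t = C, m = C, o = V, s = C, t = C.

VCCVCC


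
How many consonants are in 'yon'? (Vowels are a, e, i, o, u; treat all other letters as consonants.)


Consonants in 'yon': y, n = 2 consonants.

2


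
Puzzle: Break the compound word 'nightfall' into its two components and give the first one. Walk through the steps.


Split 'nightfall' into 'night' + 'fall'. The first part is 'night'.

night


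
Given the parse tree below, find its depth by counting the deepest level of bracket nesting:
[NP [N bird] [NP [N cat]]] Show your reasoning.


Count bracket nesting levels:
'[' at pos 0: depth = 1
'[' at pos 4: depth = 2
'[' at pos 13: depth = 2
'[' at pos 17: depth = 3
Maximum depth reached: 3

3


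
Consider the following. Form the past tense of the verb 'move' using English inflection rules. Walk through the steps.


Apply rule: Add -d (word ends in -e). 'move' becomes 'moved'.

moved


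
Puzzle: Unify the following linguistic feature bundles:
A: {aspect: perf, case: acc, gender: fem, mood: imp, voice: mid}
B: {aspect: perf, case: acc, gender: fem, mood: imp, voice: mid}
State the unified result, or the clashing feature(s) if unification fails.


Compare features:
aspect: A=perf vs B=perf -> unified: perf
case: A=acc vs B=acc -> unified: acc
gender: A=fem vs B=fem -> unified: fem
mood: A=imp vs B=imp -> unified: imp
voice: A=mid vs B=mid -> unified: mid
No clashes found.

Unified: {aspect: perf, case: acc, gender: fem, mood: imp, voice: mid}


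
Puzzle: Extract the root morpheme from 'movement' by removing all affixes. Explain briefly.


Remove suffix '-ment' from 'movement' to get root 'move'.

move


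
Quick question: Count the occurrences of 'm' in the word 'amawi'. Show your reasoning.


Letter 'm' in 'amawi': found at position(s) 2 = 1 occurrence(s).

1


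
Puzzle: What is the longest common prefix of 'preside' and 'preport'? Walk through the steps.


Compare from the start: 3 characters match: 'pre'. Mismatch at position 4: 's' vs 'p'.

pre


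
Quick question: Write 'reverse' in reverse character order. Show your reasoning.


Reverse 'reverse' character by character: 'esrever'.

esrever


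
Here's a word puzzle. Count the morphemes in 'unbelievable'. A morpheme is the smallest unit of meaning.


Decomposition: un- (prefix) + believe (root) + -able (suffix) = 3 morpheme(s)

3 morphemes


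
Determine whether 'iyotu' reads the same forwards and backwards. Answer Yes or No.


Forward: 'iyotu'
Reversed: 'utoyi'
They differ.

No


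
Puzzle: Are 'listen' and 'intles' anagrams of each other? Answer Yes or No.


Sorted letters of 'listen': 'eilnst'
Sorted letters of 'intles': 'eilnst'
They match.

Yes


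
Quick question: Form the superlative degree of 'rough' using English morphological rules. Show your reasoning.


Apply superlative formation (add -est): 'rough' -> 'roughest'.

roughest


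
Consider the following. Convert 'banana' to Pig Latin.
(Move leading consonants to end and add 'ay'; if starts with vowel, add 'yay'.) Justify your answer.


'banana': move consonant cluster 'b' to end and add 'ay': 'ananabay'.

ananabay


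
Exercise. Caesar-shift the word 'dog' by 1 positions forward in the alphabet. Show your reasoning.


Shift each letter by 1: d -> e, o -> p, g -> h. Result: 'eph'.

eph


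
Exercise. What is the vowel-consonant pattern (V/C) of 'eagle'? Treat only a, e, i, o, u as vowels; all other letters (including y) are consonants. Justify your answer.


Letter mapping: e = V, a = V, g = C, l = C, e = V.

VVCCV


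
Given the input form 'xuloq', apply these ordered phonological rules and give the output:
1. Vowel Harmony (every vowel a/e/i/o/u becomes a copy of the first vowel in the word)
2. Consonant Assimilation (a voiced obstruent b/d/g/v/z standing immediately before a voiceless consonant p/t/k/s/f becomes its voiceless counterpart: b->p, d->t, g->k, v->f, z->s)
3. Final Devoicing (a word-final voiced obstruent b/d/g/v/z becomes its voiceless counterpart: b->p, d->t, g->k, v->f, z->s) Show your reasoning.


Starting form: 'xuloq'
Rule 1: Vowel Harmony: all vowels become 'u' (matching first vowel). 'xuloq' -> 'xuluq'
Rule 2: Consonant Assimilation: no voiced obstruent (b/d/g/v/z) stands immediately before a voiceless consonant (p/t/k/s/f). No change.
Rule 3: Final Devoicing: final consonant 'q' is not one of the voiced obstruents b/d/g/v/z. No change.
Final form: 'xuluq'

xuluq


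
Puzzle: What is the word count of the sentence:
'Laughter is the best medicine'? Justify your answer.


Split into words: Laughter | is | the | best | medicine = 5 words.

5


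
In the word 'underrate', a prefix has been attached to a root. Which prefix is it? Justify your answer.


The word 'underrate' = 'under' (prefix) + 'rate' (root). The prefix is 'under'.

under


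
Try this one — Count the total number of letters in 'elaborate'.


Spell out 'elaborate' and number each letter: e(1), l(2), a(3), b(4), o(5), r(6), a(7), t(8), e(9). Total: 9 letters.

9


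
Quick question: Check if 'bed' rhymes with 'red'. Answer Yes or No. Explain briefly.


Rime (stressed vowel + following sounds) of 'bed': -ed = /ɛd/
Rime of 'red': -ed = /ɛd/
/ɛd/ and /ɛd/ are the same ending sound, so the words rhyme.

Yes


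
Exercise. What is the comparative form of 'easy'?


Apply comparative formation (consonant + y: change y to i, add -er): 'easy' -> 'easier'.

easier


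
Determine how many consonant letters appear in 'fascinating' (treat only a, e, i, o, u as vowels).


Consonants in 'fascinating': f, s, c, n, t, n, g = 7 consonants.

7


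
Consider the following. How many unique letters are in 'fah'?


Unique letters in 'fah': {a, f, h} = 3 distinct letters.

3


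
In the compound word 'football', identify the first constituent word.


Split 'football' into 'foot' + 'ball'. The first part is 'foot'.

foot


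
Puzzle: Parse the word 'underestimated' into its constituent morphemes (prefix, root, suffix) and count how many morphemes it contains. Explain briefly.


Step 1: Identify prefix: 'under' (meaning: beneath/insufficient)
Step 2: Identify root: 'estimate'
Step 3: Identify suffix(es): 'ed'
Decomposition: under- (prefix: beneath/insufficient) + estimate (root) + -ed (suffix: past)
Total morphemes: 3

3 morphemes (under- (prefix: beneath/insufficient) + estimate (root) + -ed (suffix: past))


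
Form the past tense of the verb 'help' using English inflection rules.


Apply rule: Add -ed. 'help' becomes 'helped'.

helped


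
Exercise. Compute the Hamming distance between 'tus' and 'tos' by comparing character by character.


Alignment:
Position 1: 't' vs 't' = match
Position 2: 'u' vs 'o' = DIFFER
Position 3: 's' vs 's' = match
Total differences: 1

1


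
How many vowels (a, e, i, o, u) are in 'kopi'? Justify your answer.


Vowels in 'kopi': o, i = 2 vowels.

2


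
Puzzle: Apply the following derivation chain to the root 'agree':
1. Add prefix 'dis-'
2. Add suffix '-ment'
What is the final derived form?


Step 1: Add prefix 'dis-' to 'agree' = 'disagree'
Step 2: Add suffix '-ment' to 'disagree' = 'disagreement'

disagreement


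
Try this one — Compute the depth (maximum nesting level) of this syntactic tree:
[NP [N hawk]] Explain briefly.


Count bracket nesting levels:
'[' at pos 0: depth = 1
'[' at pos 4: depth = 2
Maximum depth reached: 2

2


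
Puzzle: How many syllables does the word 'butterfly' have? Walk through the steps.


Break 'butterfly' into syllables: but-ter-fly -> but | ter | fly = 3 syllables

3 syllables


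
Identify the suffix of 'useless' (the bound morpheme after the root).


The word 'useless' = 'use' (root) + '-less' (suffix). The suffix is '-less'.

less


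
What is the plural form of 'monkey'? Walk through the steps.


Apply rule: Add -s. 'monkey' becomes 'monkeys'.

monkeys


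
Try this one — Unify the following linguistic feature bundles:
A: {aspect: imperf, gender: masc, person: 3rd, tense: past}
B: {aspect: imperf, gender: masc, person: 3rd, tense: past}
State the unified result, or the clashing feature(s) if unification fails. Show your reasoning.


Compare features:
aspect: A=imperf vs B=imperf -> unified: imperf
gender: A=masc vs B=masc -> unified: masc
person: A=3rd vs B=3rd -> unified: 3rd
tense: A=past vs B=past -> unified: past
No clashes found.

Unified: {aspect: imperf, gender: masc, person: 3rd, tense: past}


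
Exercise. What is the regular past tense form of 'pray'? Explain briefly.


Apply rule: Add -ed. 'pray' becomes 'prayed'.

prayed


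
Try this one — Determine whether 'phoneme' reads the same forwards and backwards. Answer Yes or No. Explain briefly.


Forward: 'phoneme'
Reversed: 'emenohp'
They differ.

No


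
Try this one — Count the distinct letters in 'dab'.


Unique letters in 'dab': {a, b, d} = 3 distinct letters.

3


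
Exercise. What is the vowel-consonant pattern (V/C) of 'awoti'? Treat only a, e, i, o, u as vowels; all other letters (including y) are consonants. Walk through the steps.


Letter mapping: a = V, w = C, o = V, t = C, i = V.

VCVCV


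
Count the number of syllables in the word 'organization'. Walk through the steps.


Break 'organization' into syllables: or-gan-i-za-tion -> or | gan | i | za | tion = 5 syllables

5 syllables


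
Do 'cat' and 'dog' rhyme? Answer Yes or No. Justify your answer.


Rime (stressed vowel + following sounds) of 'cat': -at = /æt/
Rime of 'dog': -og = /ɒg/
/æt/ and /ɒg/ are different ending sounds, so the words do not rhyme.

No


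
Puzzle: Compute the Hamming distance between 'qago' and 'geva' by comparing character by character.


Alignment:
Position 1: 'q' vs 'g' = DIFFER
Position 2: 'a' vs 'e' = DIFFER
Position 3: 'g' vs 'v' = DIFFER
Position 4: 'o' vs 'a' = DIFFER
Total differences: 4

4


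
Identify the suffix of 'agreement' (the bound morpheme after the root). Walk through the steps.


The word 'agreement' = 'agree' (root) + '-ment' (suffix). The suffix is '-ment'.

ment


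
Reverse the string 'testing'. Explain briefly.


Reverse 'testing' character by character: 'gnitset'.

gnitset


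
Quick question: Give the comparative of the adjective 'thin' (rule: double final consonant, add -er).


Apply comparative formation (double final consonant, add -er): 'thin' -> 'thinner'.

thinner


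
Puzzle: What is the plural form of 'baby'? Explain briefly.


Apply rule: Change -y to -ies (consonant + y). 'baby' becomes 'babies'.

babies


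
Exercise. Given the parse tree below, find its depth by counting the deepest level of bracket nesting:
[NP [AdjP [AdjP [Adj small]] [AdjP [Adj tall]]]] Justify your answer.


Count bracket nesting levels:
'[' at pos 0: depth = 1
'[' at pos 4: depth = 2
'[' at pos 10: depth = 3
'[' at pos 16: depth = 4
'[' at pos 29: depth = 3
'[' at pos 35: depth = 4
Maximum depth reached: 4

4


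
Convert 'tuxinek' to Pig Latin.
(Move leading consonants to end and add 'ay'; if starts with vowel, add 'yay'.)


'tuxinek': move consonant cluster 't' to end and add 'ay': 'uxinektay'.

uxinektay


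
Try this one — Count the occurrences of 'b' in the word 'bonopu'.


Letter 'b' in 'bonopu': found at position(s) 1 = 1 occurrence(s).

1


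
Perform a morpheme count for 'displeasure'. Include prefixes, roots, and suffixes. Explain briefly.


Decomposition: dis- (prefix) + please (root) + -ure (suffix) = 3 morpheme(s)

3 morphemes


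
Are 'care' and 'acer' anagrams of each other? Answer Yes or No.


Sorted letters of 'care': 'acer'
Sorted letters of 'acer': 'acer'
They match.

Yes


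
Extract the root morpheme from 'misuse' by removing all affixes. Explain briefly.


Remove prefix 'mis' from 'misuse' to get root 'use'.

use


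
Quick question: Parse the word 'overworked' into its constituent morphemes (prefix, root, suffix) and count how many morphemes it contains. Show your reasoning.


Step 1: Identify prefix: 'over' (meaning: excessively)
Step 2: Identify root: 'work'
Step 3: Identify suffix(es): 'ed'
Decomposition: over- (prefix: excessively) + work (root) + -ed (suffix: past)
Total morphemes: 3

3 morphemes (over- (prefix: excessively) + work (root) + -ed (suffix: past))


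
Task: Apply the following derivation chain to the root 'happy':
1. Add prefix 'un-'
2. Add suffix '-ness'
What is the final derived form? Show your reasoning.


Step 1: Add prefix 'un-' to 'happy' = 'unhappy'
Step 2: Add suffix '-ness' to 'unhappy' = 'unhappiness'

unhappiness


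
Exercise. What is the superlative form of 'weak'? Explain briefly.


Apply superlative formation (add -est): 'weak' -> 'weakest'.

weakest


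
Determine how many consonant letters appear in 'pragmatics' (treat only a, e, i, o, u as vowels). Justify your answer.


Consonants in 'pragmatics': p, r, g, m, t, c, s = 7 consonants.

7


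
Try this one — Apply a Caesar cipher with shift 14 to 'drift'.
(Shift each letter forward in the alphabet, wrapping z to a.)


Shift each letter by 14: d -> r, r -> f, i -> w, f -> t, t -> h. Result: 'rfwth'.

rfwth


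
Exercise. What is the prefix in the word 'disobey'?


The word 'disobey' = 'dis' (prefix) + 'obey' (root). The prefix is 'dis'.

dis


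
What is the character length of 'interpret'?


Spell out 'interpret' and number each letter: i(1), n(2), t(3), e(4), r(5), p(6), r(7), e(8), t(9). Total: 9 letters.

9


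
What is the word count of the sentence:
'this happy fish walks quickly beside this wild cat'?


Split into words: this | happy | fish | walks | quickly | beside | this | wild | cat = 9 words.

9


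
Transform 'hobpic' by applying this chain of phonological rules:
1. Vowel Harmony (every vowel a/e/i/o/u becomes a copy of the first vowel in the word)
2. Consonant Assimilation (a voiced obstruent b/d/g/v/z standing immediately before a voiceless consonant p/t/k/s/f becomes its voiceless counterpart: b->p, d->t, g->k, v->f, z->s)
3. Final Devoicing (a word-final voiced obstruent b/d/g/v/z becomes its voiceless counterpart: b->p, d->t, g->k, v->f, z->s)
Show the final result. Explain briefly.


Starting form: 'hobpic'
Rule 1: Vowel Harmony: all vowels become 'o' (matching first vowel). 'hobpic' -> 'hobpoc'
Rule 2: Consonant Assimilation: voiced obstruent before voiceless consonant becomes voiceless ('bp' -> 'pp'). 'hobpoc' -> 'hoppoc'
Rule 3: Final Devoicing: final consonant 'c' is not one of the voiced obstruents b/d/g/v/z. No change.
Final form: 'hoppoc'

hoppoc


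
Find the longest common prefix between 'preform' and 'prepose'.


Compare from the start: 3 characters match: 'pre'. Mismatch at position 4: 'f' vs 'p'.

pre


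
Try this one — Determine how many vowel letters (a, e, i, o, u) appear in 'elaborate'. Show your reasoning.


Vowels in 'elaborate': e, a, o, a, e = 5 vowels.

5


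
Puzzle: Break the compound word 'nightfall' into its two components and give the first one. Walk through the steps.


Split 'nightfall' into 'night' + 'fall'. The first part is 'night'.

night


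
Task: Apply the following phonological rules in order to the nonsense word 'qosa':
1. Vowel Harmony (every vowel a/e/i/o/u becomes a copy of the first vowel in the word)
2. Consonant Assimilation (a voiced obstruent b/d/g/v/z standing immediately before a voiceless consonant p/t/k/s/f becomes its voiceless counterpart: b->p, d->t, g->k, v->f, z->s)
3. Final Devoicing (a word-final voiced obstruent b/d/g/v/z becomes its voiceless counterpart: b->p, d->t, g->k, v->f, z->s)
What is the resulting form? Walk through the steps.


Starting form: 'qosa'
Rule 1: Vowel Harmony: all vowels become 'o' (matching first vowel). 'qosa' -> 'qoso'
Rule 2: Consonant Assimilation: no voiced obstruent (b/d/g/v/z) stands immediately before a voiceless consonant (p/t/k/s/f). No change.
Rule 3: Final Devoicing: the word ends in the vowel 'o', not a consonant. No change.
Final form: 'qoso'

qoso


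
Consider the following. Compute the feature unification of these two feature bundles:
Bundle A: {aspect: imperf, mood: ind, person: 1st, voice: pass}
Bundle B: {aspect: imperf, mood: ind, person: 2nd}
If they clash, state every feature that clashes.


Compare features:
aspect: A=imperf vs B=imperf -> unified: imperf
mood: A=ind vs B=ind -> unified: ind
person: A=1st vs B=2nd -> CLASH
voice: A=pass vs B=_ -> unified: pass
Clash detected on feature 'person' (1st vs 2nd); unification fails.

CLASH on 'person' (1st vs 2nd)


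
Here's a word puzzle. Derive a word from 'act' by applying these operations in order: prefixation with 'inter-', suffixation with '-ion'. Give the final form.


Step 1: Add prefix 'inter-' to 'act' = 'interact'
Step 2: Add suffix '-ion' to 'interact' = 'interaction'

interaction


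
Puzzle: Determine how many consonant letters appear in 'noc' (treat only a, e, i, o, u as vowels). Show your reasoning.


Consonants in 'noc': n, c = 2 consonants.

2


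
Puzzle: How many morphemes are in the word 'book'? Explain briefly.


Decomposition: book (free morpheme) = 1 morpheme(s)

1 morphemes


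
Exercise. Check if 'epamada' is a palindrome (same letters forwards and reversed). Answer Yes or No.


Forward: 'epamada'
Reversed: 'adamape'
They differ.

No


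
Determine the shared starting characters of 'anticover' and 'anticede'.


Compare from the start: 5 characters match: 'antic'. Mismatch at position 6: 'o' vs 'e'.

antic


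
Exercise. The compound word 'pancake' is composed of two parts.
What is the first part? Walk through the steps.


Split 'pancake' into 'pan' + 'cake'. The first part is 'pan'.

pan


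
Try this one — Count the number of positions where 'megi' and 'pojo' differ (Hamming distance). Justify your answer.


Alignment:
Position 1: 'm' vs 'p' = DIFFER
Position 2: 'e' vs 'o' = DIFFER
Position 3: 'g' vs 'j' = DIFFER
Position 4: 'i' vs 'o' = DIFFER
Total differences: 4

4


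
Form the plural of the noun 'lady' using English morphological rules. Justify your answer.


Apply rule: Change -y to -ies (consonant + y). 'lady' becomes 'ladies'.

ladies


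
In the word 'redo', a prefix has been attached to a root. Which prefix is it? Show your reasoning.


The word 'redo' = 're' (prefix) + 'do' (root). The prefix is 're'.

re


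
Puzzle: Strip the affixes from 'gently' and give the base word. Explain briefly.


Remove suffix '-ly' from 'gently' to get root 'gentle'.

gentle


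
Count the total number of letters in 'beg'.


Spell out 'beg' and number each letter: b(1), e(2), g(3). Total: 3 letters.

3


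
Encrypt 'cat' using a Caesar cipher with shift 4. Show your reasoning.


Shift each letter by 4: c -> g, a -> e, t -> x. Result: 'gex'.

gex


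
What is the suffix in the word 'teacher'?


The word 'teacher' = 'teach' (root) + '-er' (suffix). The suffix is '-er'.

er


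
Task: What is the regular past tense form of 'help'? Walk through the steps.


Apply rule: Add -ed. 'help' becomes 'helped'.

helped


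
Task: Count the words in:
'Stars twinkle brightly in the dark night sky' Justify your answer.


Split into words: Stars | twinkle | brightly | in | the | dark | night | sky = 8 words.

8


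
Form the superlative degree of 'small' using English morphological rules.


Apply superlative formation (add -est): 'small' -> 'smallest'.

smallest


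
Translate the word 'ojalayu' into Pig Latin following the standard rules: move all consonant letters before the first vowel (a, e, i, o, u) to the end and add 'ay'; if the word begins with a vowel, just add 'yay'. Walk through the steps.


'ojalayu' starts with a vowel, so add 'yay': 'ojalayuyay'.

ojalayuyay


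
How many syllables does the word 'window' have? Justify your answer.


Break 'window' into syllables: win-dow -> win | dow = 2 syllables

2 syllables


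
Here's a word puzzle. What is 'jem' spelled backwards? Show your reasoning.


Reverse 'jem' character by character: 'mej'.

mej


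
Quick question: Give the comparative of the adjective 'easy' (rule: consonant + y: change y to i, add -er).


Apply comparative formation (consonant + y: change y to i, add -er): 'easy' -> 'easier'.

easier


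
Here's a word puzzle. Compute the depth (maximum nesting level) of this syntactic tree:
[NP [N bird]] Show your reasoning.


Count bracket nesting levels:
'[' at pos 0: depth = 1
'[' at pos 4: depth = 2
Maximum depth reached: 2

2


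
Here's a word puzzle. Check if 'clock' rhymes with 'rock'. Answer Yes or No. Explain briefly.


Rime (stressed vowel + following sounds) of 'clock': -ock = /ɒk/
Rime of 'rock': -ock = /ɒk/
/ɒk/ and /ɒk/ are the same ending sound, so the words rhyme.

Yes


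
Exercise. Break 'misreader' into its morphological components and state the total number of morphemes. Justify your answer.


Step 1: Identify prefix: 'mis' (meaning: wrongly)
Step 2: Identify root: 'read'
Step 3: Identify suffix(es): 'er'
Decomposition: mis- (prefix: wrongly) + read (root) + -er (suffix: one who)
Total morphemes: 3

3 morphemes (mis- (prefix: wrongly) + read (root) + -er (suffix: one who))


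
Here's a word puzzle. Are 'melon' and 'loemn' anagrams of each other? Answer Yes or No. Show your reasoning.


Sorted letters of 'melon': 'elmno'
Sorted letters of 'loemn': 'elmno'
They match.

Yes


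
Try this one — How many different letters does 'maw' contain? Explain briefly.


Unique letters in 'maw': {a, m, w} = 3 distinct letters.

3


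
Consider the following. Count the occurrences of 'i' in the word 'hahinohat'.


Letter 'i' in 'hahinohat': found at position(s) 4 = 1 occurrence(s).

1


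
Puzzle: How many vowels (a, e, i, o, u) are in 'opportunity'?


Vowels in 'opportunity': o, o, u, i = 4 vowels.

4


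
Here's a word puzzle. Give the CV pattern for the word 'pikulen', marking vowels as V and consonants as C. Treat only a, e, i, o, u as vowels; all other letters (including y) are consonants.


Letter mapping: p = C, i = V, k = C, u = V, l = C, e = V, n = C.

CVCVCVC


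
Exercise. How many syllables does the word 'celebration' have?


Break 'celebration' into syllables: cel-e-bra-tion -> cel | e | bra | tion = 4 syllables

4 syllables


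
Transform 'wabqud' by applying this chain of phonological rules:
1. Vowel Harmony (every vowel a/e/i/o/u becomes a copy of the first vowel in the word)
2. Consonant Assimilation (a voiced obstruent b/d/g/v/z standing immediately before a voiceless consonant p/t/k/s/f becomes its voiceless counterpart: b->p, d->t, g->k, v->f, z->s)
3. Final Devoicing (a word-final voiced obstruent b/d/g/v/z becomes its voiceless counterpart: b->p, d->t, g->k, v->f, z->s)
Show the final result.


Starting form: 'wabqud'
Rule 1: Vowel Harmony: all vowels become 'a' (matching first vowel). 'wabqud' -> 'wabqad'
Rule 2: Consonant Assimilation: no voiced obstruent (b/d/g/v/z) stands immediately before a voiceless consonant (p/t/k/s/f). No change.
Rule 3: Final Devoicing: word-final voiced obstruent 'd' becomes voiceless 't'. 'wabqad' -> 'wabqat'
Final form: 'wabqat'

wabqat


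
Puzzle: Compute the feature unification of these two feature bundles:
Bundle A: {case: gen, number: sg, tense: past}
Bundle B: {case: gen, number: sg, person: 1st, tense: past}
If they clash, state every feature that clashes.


Compare features:
case: A=gen vs B=gen -> unified: gen
number: A=sg vs B=sg -> unified: sg
person: A=_ vs B=1st -> unified: 1st
tense: A=past vs B=past -> unified: past
No clashes found.

Unified: {case: gen, number: sg, person: 1st, tense: past}


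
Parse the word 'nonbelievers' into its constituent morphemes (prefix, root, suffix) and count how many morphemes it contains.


Step 1: Identify prefix: 'non' (meaning: not)
Step 2: Identify root: 'believe'
Step 3: Identify suffix(es): 'er, s'
Decomposition: non- (prefix: not) + believe (root) + -er (suffix: one who) + -s (plural)
Total morphemes: 4

4 morphemes (non- (prefix: not) + believe (root) + -er (suffix: one who) + -s (plural))


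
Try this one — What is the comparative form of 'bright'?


Apply comparative formation (add -er): 'bright' -> 'brighter'.

brighter


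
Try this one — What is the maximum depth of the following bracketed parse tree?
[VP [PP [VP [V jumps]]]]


Count bracket nesting levels:
'[' at pos 0: depth = 1
'[' at pos 4: depth = 2
'[' at pos 8: depth = 3
'[' at pos 12: depth = 4
Maximum depth reached: 4

4


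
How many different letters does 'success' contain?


Unique letters in 'success': {c, e, s, u} = 4 distinct letters.

4


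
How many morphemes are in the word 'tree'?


Decomposition: tree (free morpheme) = 1 morpheme(s)

1 morphemes


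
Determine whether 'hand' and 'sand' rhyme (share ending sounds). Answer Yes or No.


Rime (stressed vowel + following sounds) of 'hand': -and = /ænd/
Rime of 'sand': -and = /ænd/
/ænd/ and /ænd/ are the same ending sound, so the words rhyme.

Yes


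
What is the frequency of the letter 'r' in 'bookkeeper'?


Letter 'r' in 'bookkeeper': found at position(s) 10 = 1 occurrence(s).

1


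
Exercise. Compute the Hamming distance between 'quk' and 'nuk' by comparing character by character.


Alignment:
Position 1: 'q' vs 'n' = DIFFER
Position 2: 'u' vs 'u' = match
Position 3: 'k' vs 'k' = match
Total differences: 1

1


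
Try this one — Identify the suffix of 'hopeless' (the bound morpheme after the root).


The word 'hopeless' = 'hope' (root) + '-less' (suffix). The suffix is '-less'.

less


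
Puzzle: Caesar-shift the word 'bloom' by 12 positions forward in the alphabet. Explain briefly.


Shift each letter by 12: b -> n, l -> x, o -> a, o -> a, m -> y. Result: 'nxaay'.

nxaay


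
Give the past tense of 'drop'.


Apply rule: Double final consonant and add -ed. 'drop' becomes 'dropped'.

dropped


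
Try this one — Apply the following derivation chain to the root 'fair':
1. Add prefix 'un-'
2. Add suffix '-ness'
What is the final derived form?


Step 1: Add prefix 'un-' to 'fair' = 'unfair'
Step 2: Add suffix '-ness' to 'unfair' = 'unfairness'

unfairness


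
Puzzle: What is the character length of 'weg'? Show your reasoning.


Spell out 'weg' and number each letter: w(1), e(2), g(3). Total: 3 letters.

3


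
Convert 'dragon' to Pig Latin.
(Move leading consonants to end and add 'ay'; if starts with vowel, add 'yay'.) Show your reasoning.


'dragon': move consonant cluster 'dr' to end and add 'ay': 'agondray'.

agondray


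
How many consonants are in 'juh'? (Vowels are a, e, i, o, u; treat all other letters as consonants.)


Consonants in 'juh': j, h = 2 consonants.

2


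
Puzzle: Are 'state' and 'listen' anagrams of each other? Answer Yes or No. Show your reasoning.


Sorted letters of 'state': 'aestt'
Sorted letters of 'listen': 'eilnst'
They do not match.

No


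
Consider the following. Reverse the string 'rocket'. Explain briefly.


Reverse 'rocket' character by character: 'tekcor'.

tekcor


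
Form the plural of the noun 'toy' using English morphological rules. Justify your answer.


Apply rule: Add -s. 'toy' becomes 'toys'.

toys


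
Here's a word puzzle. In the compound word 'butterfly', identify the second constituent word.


Split 'butterfly' into 'butter' + 'fly'. The second part is 'fly'.

fly


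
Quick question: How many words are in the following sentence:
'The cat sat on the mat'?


Split into words: The | cat | sat | on | the | mat = 6 words.

6


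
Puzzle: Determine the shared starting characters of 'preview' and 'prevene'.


Compare from the start: 4 characters match: 'prev'. Mismatch at position 5: 'i' vs 'e'.

prev


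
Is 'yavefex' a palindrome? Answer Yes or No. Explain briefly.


Forward: 'yavefex'
Reversed: 'xefevay'
They differ.

No


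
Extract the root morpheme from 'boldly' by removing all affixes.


Remove suffix '-ly' from 'boldly' to get root 'bold'.

bold


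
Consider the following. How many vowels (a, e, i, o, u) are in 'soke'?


Vowels in 'soke': o, e = 2 vowels.

2


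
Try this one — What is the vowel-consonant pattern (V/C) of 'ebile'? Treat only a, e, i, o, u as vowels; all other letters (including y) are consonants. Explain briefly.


Letter mapping: e = V, b = C, i = V, l = C, e = V.

VCVCV


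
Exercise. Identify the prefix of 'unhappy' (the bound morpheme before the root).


The word 'unhappy' = 'un' (prefix) + 'happy' (root). The prefix is 'un'.

un


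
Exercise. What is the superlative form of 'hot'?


Apply superlative formation (double final consonant, add -est): 'hot' -> 'hottest'.

hottest


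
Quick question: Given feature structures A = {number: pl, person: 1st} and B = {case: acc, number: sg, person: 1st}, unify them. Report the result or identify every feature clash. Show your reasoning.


Compare features:
case: A=_ vs B=acc -> unified: acc
number: A=pl vs B=sg -> CLASH
person: A=1st vs B=1st -> unified: 1st
Clash detected on feature 'number' (pl vs sg); unification fails.

CLASH on 'number' (pl vs sg)


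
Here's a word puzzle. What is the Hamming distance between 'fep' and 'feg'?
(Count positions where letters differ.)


Alignment:
Position 1: 'f' vs 'f' = match
Position 2: 'e' vs 'e' = match
Position 3: 'p' vs 'g' = DIFFER
Total differences: 1

1


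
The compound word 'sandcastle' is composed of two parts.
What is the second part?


Split 'sandcastle' into 'sand' + 'castle'. The second part is 'castle'.

castle


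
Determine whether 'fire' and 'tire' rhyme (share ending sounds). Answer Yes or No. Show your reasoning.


Rime (stressed vowel + following sounds) of 'fire': -ire = /aɪər/
Rime of 'tire': -ire = /aɪər/
/aɪər/ and /aɪər/ are the same ending sound, so the words rhyme.

Yes


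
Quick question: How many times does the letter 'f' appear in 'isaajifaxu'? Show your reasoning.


Letter 'f' in 'isaajifaxu': found at position(s) 7 = 1 occurrence(s).

1


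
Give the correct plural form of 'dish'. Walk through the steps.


Apply rule: Add -es (sibilant/fricative ending). 'dish' becomes 'dishes'.

dishes


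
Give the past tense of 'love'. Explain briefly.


Apply rule: Add -d (word ends in -e). 'love' becomes 'loved'.

loved


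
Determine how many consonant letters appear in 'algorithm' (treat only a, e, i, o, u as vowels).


Consonants in 'algorithm': l, g, r, t, h, m = 6 consonants.

6


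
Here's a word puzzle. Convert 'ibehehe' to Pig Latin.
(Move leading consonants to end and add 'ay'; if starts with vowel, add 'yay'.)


'ibehehe' starts with a vowel, so add 'yay': 'ibeheheyay'.

ibeheheyay


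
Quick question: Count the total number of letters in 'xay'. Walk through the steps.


Spell out 'xay' and number each letter: x(1), a(2), y(3). Total: 3 letters.

3


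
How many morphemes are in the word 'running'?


Decomposition: run (root) + -ing (suffix) = 2 morpheme(s)

2 morphemes


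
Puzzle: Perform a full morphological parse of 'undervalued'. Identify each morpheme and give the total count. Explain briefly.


Step 1: Identify prefix: 'under' (meaning: beneath/insufficient)
Step 2: Identify root: 'value'
Step 3: Identify suffix(es): 'ed'
Decomposition: under- (prefix: beneath/insufficient) + value (root) + -ed (suffix: past)
Total morphemes: 3

3 morphemes (under- (prefix: beneath/insufficient) + value (root) + -ed (suffix: past))


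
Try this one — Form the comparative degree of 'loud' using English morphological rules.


Apply comparative formation (add -er): 'loud' -> 'louder'.

louder
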